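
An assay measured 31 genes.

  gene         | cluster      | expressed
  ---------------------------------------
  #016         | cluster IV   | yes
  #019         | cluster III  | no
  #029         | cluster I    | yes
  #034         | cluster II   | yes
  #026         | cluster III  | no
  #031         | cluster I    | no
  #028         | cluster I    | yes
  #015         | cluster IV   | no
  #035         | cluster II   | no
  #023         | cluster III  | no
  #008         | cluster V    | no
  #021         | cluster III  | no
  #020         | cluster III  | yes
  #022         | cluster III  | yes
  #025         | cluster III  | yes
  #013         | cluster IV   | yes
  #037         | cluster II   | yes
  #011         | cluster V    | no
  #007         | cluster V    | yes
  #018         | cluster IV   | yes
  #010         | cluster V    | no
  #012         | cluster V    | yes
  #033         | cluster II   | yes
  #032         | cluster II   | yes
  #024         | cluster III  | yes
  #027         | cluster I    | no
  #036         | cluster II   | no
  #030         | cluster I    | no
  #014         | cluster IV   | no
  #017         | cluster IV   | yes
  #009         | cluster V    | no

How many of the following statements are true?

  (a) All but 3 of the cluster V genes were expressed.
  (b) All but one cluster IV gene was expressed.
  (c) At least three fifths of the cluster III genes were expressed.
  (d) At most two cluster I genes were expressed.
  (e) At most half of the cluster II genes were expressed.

(a) cluster V: |A| = 6, |A ∩ B| = 2; needs |A ∖ B| = 3 — false.
(b) cluster IV: |A| = 6, |A ∩ B| = 4; needs |A ∖ B| = 1 — false.
(c) cluster III: |A| = 8, |A ∩ B| = 4; needs |A ∩ B| / |A| ≥ 3/5 — false.
(d) cluster I: |A| = 5, |A ∩ B| = 2; needs |A ∩ B| ≤ 2 — true.
(e) cluster II: |A| = 6, |A ∩ B| = 4; needs |A ∩ B| ≤ |A ∖ B| — false.

1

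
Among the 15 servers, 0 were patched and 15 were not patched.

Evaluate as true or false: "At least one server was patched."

False

'At least one server was patched' holds iff A ∩ B ≠ ∅ (|A ∩ B| ≥ 1).
|A| = 15, |A ∩ B| = 0, |A ∖ B| = 15.
So the statement is false.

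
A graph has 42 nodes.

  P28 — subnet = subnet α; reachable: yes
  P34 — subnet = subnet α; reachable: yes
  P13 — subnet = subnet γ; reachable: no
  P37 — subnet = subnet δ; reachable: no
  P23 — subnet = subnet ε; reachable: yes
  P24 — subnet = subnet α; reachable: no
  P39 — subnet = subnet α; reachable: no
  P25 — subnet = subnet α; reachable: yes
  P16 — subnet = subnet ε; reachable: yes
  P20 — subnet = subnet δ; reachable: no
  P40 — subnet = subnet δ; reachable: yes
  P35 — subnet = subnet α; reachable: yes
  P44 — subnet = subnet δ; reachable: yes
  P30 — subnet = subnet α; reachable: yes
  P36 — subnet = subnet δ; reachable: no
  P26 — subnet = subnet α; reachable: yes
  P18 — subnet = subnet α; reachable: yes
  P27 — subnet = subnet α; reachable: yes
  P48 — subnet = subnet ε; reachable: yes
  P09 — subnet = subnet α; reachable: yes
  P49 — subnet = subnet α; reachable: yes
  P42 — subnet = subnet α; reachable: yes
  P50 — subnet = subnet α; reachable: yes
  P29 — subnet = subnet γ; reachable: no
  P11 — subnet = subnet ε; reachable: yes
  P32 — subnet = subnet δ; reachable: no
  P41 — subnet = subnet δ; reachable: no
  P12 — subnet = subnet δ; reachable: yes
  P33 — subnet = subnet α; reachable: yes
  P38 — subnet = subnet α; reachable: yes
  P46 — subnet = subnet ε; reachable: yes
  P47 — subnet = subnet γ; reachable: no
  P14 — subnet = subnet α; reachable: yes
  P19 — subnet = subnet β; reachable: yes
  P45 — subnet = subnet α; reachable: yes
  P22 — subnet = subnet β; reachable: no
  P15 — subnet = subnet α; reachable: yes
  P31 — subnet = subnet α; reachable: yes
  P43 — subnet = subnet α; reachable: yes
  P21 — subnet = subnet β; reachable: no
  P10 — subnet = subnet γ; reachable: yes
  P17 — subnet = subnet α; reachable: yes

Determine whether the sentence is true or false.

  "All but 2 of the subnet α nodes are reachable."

True

Truth condition: |A ∖ B| = 2.
|A| = 22, |A ∩ B| = 20, |A ∖ B| = 2.
|A ∖ B| = 2, so the statement is true.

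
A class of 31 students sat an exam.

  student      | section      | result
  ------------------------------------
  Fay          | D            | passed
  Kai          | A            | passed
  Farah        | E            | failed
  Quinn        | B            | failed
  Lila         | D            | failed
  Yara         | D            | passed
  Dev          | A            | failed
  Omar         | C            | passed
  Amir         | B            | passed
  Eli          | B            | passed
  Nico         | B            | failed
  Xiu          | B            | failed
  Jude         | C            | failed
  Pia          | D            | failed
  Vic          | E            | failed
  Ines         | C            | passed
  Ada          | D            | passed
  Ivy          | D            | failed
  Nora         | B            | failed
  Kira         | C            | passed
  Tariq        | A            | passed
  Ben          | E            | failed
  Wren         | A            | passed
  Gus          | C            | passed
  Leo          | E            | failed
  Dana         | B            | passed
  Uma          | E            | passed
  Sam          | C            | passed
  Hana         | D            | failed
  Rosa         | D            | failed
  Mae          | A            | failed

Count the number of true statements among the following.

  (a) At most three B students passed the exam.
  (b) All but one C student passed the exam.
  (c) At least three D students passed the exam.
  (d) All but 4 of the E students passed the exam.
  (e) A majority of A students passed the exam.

5

(a) B: |A| = 7, |A ∩ B| = 3; needs |A ∩ B| ≤ 3 — true.
(b) C: |A| = 6, |A ∩ B| = 5; needs |A ∖ B| = 1 — true.
(c) D: |A| = 8, |A ∩ B| = 3; needs |A ∩ B| ≥ 3 — true.
(d) E: |A| = 5, |A ∩ B| = 1; needs |A ∖ B| = 4 — true.
(e) A: |A| = 5, |A ∩ B| = 3; needs |A ∩ B| > |A ∖ B| — true.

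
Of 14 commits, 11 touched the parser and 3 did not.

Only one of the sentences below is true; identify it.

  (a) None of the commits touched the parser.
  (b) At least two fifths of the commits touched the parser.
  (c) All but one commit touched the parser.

(b)

|A| = 14, |A ∩ B| = 11, |A ∖ B| = 3.
(a) requires A ∩ B = ∅ (|A ∩ B| = 0): false.
(b) requires |A ∩ B| / |A| ≥ 2/5: true.
(c) requires |A ∖ B| = 1: false.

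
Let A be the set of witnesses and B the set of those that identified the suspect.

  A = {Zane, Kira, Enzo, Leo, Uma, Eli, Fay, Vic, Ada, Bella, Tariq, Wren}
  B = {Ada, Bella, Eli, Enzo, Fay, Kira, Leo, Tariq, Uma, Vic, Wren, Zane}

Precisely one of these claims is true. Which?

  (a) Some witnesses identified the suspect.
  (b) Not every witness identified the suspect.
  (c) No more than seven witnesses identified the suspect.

|A| = 12, |A ∩ B| = 12, |A ∖ B| = 0.
(a) requires A ∩ B ≠ ∅ (|A ∩ B| ≥ 1): true.
(b) requires A ⊄ B (|A ∖ B| ≥ 1): false.
(c) requires |A ∩ B| ≤ 7: false.

(a)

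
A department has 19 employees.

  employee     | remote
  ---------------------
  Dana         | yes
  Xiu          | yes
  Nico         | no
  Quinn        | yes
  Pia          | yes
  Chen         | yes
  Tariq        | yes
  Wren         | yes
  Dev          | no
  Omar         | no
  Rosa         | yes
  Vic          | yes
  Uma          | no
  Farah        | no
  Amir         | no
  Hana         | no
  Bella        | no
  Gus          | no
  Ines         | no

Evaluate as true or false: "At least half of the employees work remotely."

False

Truth condition: |A ∩ B| ≥ |A ∖ B|.
|A| = 19, |A ∩ B| = 9, |A ∖ B| = 10.
9 < 10, so the statement is false.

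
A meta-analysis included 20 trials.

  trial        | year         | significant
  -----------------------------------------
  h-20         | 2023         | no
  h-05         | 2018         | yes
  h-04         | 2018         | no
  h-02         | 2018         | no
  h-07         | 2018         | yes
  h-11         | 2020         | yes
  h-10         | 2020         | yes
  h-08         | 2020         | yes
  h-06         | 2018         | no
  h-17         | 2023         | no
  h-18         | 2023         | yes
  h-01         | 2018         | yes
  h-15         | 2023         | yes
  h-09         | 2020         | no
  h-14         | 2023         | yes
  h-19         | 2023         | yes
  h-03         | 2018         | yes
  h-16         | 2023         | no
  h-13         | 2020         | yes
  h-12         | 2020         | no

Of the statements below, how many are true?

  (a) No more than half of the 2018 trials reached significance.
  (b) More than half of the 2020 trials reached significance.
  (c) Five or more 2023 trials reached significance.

(a) 2018: |A| = 7, |A ∩ B| = 4; needs |A ∩ B| ≤ |A ∖ B| — false.
(b) 2020: |A| = 6, |A ∩ B| = 4; needs |A ∩ B| > |A ∖ B| — true.
(c) 2023: |A| = 7, |A ∩ B| = 4; needs |A ∩ B| ≥ 5 — false.

1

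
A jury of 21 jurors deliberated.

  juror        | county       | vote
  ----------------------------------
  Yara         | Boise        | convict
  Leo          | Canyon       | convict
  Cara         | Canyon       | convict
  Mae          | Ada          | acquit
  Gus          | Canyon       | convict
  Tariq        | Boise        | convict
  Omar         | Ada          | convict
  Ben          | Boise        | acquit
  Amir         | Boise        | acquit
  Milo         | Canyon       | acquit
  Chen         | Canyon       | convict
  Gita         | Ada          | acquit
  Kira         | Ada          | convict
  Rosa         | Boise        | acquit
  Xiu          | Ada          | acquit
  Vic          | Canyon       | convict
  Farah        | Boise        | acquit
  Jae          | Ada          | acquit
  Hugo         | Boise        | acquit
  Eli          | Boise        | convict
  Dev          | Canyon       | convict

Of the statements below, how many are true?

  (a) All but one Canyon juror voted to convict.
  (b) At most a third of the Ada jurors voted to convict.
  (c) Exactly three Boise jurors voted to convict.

3

(a) Canyon: |A| = 7, |A ∩ B| = 6; needs |A ∖ B| = 1 — true.
(b) Ada: |A| = 6, |A ∩ B| = 2; needs |A ∩ B| / |A| ≤ 1/3 — true.
(c) Boise: |A| = 8, |A ∩ B| = 3; needs |A ∩ B| = 3 — true.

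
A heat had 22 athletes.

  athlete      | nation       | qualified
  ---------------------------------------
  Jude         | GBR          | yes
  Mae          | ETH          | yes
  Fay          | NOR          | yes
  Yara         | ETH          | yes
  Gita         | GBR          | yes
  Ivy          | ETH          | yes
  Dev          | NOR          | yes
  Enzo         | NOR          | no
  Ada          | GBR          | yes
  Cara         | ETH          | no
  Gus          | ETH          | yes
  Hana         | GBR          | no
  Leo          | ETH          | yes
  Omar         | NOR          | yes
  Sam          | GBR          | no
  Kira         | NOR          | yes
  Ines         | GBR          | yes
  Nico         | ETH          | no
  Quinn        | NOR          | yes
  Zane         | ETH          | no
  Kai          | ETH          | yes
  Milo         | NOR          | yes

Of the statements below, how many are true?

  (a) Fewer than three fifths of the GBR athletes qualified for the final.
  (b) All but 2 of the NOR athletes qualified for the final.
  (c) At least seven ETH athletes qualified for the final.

0

(a) GBR: |A| = 6, |A ∩ B| = 4; needs |A ∩ B| / |A| < 3/5 — false.
(b) NOR: |A| = 7, |A ∩ B| = 6; needs |A ∖ B| = 2 — false.
(c) ETH: |A| = 9, |A ∩ B| = 6; needs |A ∩ B| ≥ 7 — false.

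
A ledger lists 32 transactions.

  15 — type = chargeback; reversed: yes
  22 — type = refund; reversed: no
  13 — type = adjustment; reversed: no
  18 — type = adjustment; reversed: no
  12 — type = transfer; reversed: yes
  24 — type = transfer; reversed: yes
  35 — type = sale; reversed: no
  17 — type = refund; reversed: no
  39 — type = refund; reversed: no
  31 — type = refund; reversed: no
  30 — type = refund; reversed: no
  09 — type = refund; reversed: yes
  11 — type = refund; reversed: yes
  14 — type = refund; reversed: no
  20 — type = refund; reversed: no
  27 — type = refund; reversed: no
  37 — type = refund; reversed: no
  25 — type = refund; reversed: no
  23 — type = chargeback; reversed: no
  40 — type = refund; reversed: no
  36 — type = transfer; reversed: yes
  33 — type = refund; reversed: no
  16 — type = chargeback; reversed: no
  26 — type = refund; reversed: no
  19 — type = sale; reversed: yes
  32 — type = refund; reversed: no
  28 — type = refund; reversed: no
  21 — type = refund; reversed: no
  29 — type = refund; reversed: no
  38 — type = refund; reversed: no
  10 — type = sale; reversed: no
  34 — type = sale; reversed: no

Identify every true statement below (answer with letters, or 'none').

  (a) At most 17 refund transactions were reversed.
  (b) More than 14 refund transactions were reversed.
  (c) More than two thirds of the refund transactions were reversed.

(a)

|A| = 20, |A ∩ B| = 2, |A ∖ B| = 18.
(a) |A ∩ B| ≤ 17: holds.
(b) |A ∩ B| > 14: fails.
(c) |A ∩ B| / |A| > 2/3: fails.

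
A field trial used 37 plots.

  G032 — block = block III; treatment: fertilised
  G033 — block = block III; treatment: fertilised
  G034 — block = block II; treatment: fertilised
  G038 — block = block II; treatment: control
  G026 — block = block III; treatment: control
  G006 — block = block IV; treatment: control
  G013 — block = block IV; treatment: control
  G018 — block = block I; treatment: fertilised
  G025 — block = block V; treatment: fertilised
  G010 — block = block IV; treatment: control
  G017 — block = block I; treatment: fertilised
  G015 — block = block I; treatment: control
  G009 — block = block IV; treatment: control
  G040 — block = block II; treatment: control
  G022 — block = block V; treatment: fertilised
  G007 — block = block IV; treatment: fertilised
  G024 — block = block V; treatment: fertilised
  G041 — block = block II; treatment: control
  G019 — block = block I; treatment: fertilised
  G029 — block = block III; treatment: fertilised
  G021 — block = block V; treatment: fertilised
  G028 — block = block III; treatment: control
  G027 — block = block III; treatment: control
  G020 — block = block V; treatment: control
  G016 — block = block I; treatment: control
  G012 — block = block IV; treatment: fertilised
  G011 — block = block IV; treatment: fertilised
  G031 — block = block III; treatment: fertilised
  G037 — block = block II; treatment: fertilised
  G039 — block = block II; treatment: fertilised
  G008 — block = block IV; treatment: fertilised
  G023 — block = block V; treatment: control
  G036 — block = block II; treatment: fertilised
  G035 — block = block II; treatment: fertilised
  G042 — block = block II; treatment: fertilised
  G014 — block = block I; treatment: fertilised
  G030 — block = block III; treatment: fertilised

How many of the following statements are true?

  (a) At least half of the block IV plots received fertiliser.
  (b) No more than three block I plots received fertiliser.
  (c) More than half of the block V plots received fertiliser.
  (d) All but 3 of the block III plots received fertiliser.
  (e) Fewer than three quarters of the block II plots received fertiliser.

4

(a) block IV: |A| = 8, |A ∩ B| = 4; needs |A ∩ B| ≥ |A ∖ B| — true.
(b) block I: |A| = 6, |A ∩ B| = 4; needs |A ∩ B| ≤ 3 — false.
(c) block V: |A| = 6, |A ∩ B| = 4; needs |A ∩ B| > |A ∖ B| — true.
(d) block III: |A| = 8, |A ∩ B| = 5; needs |A ∖ B| = 3 — true.
(e) block II: |A| = 9, |A ∩ B| = 6; needs |A ∩ B| / |A| < 3/4 — true.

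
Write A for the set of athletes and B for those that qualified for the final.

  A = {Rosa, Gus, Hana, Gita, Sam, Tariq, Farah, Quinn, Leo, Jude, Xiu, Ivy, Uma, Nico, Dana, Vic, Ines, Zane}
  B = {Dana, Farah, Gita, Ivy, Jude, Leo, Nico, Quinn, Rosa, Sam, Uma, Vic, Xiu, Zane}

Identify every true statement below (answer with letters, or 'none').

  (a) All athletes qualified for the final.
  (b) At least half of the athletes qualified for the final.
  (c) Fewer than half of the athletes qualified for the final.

(b)

|A| = 18, |A ∩ B| = 14, |A ∖ B| = 4.
(a) A ⊆ B, i.e. every element of A is in B (|A ∖ B| = 0): fails.
(b) |A ∩ B| ≥ |A ∖ B|: holds.
(c) |A ∩ B| < |A ∖ B|: fails.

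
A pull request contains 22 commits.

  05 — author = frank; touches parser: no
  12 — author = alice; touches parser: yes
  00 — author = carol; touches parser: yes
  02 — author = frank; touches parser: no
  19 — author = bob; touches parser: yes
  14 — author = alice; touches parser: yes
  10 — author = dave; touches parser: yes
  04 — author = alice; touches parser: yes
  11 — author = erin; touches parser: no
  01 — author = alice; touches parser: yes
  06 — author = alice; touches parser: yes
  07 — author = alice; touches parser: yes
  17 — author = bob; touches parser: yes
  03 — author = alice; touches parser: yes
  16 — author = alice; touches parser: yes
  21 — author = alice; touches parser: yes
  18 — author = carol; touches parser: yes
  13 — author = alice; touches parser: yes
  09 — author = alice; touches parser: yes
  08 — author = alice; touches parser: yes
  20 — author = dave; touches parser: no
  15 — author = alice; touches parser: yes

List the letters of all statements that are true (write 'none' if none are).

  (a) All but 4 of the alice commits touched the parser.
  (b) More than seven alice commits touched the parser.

|A| = 13, |A ∩ B| = 13, |A ∖ B| = 0.
(a) |A ∖ B| = 4: fails.
(b) |A ∩ B| > 7: holds.

(b)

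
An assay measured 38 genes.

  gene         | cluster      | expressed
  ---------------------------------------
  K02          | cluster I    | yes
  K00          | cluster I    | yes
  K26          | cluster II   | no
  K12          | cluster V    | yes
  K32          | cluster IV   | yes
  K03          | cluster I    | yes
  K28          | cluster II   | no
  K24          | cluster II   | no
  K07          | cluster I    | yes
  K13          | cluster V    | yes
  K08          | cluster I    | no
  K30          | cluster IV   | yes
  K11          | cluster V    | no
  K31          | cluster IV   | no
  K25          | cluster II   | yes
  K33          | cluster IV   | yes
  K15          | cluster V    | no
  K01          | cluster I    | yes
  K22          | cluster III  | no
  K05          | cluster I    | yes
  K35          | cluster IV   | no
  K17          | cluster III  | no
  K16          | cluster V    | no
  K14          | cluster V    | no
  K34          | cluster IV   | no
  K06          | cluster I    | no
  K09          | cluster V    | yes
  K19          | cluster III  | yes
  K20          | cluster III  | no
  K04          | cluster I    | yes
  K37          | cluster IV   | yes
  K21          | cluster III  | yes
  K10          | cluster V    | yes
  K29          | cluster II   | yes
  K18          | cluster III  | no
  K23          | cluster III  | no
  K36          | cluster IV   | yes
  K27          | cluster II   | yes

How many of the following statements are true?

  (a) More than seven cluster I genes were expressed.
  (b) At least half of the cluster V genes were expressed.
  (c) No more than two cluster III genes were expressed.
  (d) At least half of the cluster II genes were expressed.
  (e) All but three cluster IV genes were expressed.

4

(a) cluster I: |A| = 9, |A ∩ B| = 7; needs |A ∩ B| > 7 — false.
(b) cluster V: |A| = 8, |A ∩ B| = 4; needs |A ∩ B| ≥ |A ∖ B| — true.
(c) cluster III: |A| = 7, |A ∩ B| = 2; needs |A ∩ B| ≤ 2 — true.
(d) cluster II: |A| = 6, |A ∩ B| = 3; needs |A ∩ B| ≥ |A ∖ B| — true.
(e) cluster IV: |A| = 8, |A ∩ B| = 5; needs |A ∖ B| = 3 — true.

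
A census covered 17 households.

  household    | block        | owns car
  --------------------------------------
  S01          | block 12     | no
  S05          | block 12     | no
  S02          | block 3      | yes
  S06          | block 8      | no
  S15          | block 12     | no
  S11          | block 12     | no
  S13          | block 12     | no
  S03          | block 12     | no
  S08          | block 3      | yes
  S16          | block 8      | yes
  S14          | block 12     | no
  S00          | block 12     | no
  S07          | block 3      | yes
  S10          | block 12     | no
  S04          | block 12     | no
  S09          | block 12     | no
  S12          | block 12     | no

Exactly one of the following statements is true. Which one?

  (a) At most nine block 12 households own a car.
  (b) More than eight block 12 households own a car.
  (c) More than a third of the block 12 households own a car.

|A| = 12, |A ∩ B| = 0, |A ∖ B| = 12.
(a) requires |A ∩ B| ≤ 9: true.
(b) requires |A ∩ B| > 8: false.
(c) requires |A ∩ B| / |A| > 1/3: false.

(a)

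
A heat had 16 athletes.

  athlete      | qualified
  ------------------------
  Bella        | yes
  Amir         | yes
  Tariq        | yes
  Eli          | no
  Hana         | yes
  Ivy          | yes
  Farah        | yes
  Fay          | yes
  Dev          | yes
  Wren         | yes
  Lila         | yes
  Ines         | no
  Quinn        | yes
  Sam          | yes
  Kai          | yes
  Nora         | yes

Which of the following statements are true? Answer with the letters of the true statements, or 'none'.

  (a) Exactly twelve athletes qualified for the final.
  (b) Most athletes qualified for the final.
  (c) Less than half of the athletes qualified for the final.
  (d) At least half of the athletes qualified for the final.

(b), (d)

|A| = 16, |A ∩ B| = 14, |A ∖ B| = 2.
(a) |A ∩ B| = 12: fails.
(b) |A ∩ B| > |A ∖ B|: holds.
(c) |A ∩ B| < |A ∖ B|: fails.
(d) |A ∩ B| ≥ |A ∖ B|: holds.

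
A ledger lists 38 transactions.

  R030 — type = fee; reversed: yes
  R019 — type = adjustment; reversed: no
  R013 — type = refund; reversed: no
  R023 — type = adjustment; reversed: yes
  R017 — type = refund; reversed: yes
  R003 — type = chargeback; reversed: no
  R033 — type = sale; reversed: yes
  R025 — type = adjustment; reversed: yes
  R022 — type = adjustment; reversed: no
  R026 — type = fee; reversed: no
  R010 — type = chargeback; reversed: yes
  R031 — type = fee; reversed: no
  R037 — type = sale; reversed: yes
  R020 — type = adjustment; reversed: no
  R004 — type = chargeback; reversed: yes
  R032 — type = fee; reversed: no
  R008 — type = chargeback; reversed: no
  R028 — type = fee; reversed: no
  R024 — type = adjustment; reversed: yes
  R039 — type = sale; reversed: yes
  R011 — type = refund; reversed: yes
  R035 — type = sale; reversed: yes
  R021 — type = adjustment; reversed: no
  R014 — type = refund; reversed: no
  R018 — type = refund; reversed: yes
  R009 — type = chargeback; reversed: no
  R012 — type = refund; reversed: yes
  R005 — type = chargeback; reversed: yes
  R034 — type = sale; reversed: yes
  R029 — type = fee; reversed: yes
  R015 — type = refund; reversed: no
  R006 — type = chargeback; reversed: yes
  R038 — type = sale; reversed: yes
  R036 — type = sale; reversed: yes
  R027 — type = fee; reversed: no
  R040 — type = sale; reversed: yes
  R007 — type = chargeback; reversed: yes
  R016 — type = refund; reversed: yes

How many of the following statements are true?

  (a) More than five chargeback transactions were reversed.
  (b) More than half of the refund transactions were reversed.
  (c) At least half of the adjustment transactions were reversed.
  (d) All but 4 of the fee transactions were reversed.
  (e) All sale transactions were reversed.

2

(a) chargeback: |A| = 8, |A ∩ B| = 5; needs |A ∩ B| > 5 — false.
(b) refund: |A| = 8, |A ∩ B| = 5; needs |A ∩ B| > |A ∖ B| — true.
(c) adjustment: |A| = 7, |A ∩ B| = 3; needs |A ∩ B| ≥ |A ∖ B| — false.
(d) fee: |A| = 7, |A ∩ B| = 2; needs |A ∖ B| = 4 — false.
(e) sale: |A| = 8, |A ∩ B| = 8; needs A ⊆ B, i.e. every element of A is in B (|A ∖ B| = 0) — true.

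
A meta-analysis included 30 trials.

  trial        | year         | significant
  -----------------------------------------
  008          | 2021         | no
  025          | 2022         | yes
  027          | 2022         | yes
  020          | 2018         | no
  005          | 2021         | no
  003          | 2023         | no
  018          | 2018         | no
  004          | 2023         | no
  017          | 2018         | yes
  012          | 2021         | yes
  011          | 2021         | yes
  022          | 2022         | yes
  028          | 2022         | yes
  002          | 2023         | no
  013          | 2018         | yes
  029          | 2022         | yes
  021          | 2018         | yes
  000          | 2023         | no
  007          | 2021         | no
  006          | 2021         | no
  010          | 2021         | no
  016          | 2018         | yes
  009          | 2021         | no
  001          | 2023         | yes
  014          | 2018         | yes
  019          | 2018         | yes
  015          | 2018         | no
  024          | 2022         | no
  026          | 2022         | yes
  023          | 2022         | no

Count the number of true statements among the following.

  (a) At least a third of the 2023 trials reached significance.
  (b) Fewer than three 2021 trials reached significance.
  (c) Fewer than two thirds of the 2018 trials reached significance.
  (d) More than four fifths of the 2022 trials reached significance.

(a) 2023: |A| = 5, |A ∩ B| = 1; needs |A ∩ B| / |A| ≥ 1/3 — false.
(b) 2021: |A| = 8, |A ∩ B| = 2; needs |A ∩ B| < 3 — true.
(c) 2018: |A| = 9, |A ∩ B| = 6; needs |A ∩ B| / |A| < 2/3 — false.
(d) 2022: |A| = 8, |A ∩ B| = 6; needs |A ∩ B| / |A| > 4/5 — false.

1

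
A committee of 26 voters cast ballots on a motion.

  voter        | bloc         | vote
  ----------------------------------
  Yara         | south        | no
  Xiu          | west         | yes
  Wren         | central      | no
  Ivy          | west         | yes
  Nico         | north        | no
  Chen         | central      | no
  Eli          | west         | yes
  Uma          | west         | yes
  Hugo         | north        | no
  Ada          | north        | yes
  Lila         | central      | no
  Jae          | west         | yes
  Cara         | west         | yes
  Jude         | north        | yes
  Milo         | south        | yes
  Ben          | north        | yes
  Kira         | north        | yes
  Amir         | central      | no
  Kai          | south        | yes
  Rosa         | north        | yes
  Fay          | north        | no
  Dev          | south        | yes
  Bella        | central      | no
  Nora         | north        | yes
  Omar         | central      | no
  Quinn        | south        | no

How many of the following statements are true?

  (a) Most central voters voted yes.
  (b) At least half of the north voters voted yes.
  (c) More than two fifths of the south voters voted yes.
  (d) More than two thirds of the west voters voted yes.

3

(a) central: |A| = 6, |A ∩ B| = 0; needs |A ∩ B| > |A ∖ B| — false.
(b) north: |A| = 9, |A ∩ B| = 6; needs |A ∩ B| ≥ |A ∖ B| — true.
(c) south: |A| = 5, |A ∩ B| = 3; needs |A ∩ B| / |A| > 2/5 — true.
(d) west: |A| = 6, |A ∩ B| = 6; needs |A ∩ B| / |A| > 2/3 — true.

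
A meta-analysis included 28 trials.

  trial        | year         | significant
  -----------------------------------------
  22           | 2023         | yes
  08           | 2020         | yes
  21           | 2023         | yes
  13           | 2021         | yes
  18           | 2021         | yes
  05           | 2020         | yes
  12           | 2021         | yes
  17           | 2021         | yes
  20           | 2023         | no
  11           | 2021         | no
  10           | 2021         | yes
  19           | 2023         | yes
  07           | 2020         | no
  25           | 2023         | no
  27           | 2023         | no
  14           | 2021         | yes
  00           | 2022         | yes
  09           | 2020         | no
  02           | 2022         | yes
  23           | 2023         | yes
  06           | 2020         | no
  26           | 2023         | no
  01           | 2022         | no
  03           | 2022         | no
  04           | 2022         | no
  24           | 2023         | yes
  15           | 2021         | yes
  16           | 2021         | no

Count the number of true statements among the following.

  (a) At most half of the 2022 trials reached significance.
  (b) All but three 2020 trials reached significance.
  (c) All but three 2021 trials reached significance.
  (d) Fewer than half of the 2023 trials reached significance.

2

(a) 2022: |A| = 5, |A ∩ B| = 2; needs |A ∩ B| ≤ |A ∖ B| — true.
(b) 2020: |A| = 5, |A ∩ B| = 2; needs |A ∖ B| = 3 — true.
(c) 2021: |A| = 9, |A ∩ B| = 7; needs |A ∖ B| = 3 — false.
(d) 2023: |A| = 9, |A ∩ B| = 5; needs |A ∩ B| < |A ∖ B| — false.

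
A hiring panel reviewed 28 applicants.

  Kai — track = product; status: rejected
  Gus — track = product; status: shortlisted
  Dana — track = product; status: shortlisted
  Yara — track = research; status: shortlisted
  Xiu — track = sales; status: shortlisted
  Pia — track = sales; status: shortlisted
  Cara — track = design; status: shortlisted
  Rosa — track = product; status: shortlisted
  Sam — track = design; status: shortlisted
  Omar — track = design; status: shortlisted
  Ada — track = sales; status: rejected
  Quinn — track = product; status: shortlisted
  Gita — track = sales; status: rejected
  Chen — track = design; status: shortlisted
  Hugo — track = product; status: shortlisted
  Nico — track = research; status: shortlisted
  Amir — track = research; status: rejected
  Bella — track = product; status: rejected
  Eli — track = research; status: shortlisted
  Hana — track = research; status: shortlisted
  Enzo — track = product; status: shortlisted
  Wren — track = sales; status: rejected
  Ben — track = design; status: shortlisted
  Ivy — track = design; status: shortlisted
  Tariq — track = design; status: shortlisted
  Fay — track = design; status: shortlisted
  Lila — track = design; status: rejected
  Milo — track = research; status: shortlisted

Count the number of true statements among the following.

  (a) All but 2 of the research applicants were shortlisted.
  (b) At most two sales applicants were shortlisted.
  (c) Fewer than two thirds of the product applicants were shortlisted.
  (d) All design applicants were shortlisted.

(a) research: |A| = 6, |A ∩ B| = 5; needs |A ∖ B| = 2 — false.
(b) sales: |A| = 5, |A ∩ B| = 2; needs |A ∩ B| ≤ 2 — true.
(c) product: |A| = 8, |A ∩ B| = 6; needs |A ∩ B| / |A| < 2/3 — false.
(d) design: |A| = 9, |A ∩ B| = 8; needs A ⊆ B, i.e. every element of A is in B (|A ∖ B| = 0) — false.

1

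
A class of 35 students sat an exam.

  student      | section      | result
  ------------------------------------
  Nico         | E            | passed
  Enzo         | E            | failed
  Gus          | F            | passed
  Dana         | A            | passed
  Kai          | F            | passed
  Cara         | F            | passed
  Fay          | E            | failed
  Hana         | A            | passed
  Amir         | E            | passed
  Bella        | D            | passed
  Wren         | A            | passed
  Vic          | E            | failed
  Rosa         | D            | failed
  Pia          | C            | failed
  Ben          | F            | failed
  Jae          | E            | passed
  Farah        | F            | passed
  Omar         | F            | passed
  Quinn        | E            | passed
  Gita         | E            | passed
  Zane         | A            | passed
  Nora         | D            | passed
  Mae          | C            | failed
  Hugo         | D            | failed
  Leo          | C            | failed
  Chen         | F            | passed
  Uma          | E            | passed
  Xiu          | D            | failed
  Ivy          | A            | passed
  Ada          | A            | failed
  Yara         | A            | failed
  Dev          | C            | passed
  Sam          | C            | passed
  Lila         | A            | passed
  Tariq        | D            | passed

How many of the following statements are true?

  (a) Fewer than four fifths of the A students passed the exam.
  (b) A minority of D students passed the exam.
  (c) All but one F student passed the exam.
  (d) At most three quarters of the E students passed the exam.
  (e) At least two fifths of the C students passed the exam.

(a) A: |A| = 8, |A ∩ B| = 6; needs |A ∩ B| / |A| < 4/5 — true.
(b) D: |A| = 6, |A ∩ B| = 3; needs |A ∩ B| < |A ∖ B| — false.
(c) F: |A| = 7, |A ∩ B| = 6; needs |A ∖ B| = 1 — true.
(d) E: |A| = 9, |A ∩ B| = 6; needs |A ∩ B| / |A| ≤ 3/4 — true.
(e) C: |A| = 5, |A ∩ B| = 2; needs |A ∩ B| / |A| ≥ 2/5 — true.

4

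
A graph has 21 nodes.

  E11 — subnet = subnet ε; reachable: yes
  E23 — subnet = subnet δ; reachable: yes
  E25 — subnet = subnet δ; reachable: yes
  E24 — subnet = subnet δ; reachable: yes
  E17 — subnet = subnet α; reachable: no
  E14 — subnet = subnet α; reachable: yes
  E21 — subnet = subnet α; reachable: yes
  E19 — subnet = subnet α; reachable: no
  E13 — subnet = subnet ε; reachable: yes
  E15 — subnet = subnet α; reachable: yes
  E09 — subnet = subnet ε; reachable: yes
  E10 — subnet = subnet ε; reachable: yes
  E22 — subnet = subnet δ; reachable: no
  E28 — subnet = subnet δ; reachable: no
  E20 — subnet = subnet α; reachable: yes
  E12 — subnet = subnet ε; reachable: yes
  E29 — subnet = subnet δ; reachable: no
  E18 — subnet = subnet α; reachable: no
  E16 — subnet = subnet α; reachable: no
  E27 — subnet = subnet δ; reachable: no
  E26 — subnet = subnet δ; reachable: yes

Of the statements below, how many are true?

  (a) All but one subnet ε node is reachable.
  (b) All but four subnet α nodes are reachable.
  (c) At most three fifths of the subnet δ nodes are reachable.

(a) subnet ε: |A| = 5, |A ∩ B| = 5; needs |A ∖ B| = 1 — false.
(b) subnet α: |A| = 8, |A ∩ B| = 4; needs |A ∖ B| = 4 — true.
(c) subnet δ: |A| = 8, |A ∩ B| = 4; needs |A ∩ B| / |A| ≤ 3/5 — true.

2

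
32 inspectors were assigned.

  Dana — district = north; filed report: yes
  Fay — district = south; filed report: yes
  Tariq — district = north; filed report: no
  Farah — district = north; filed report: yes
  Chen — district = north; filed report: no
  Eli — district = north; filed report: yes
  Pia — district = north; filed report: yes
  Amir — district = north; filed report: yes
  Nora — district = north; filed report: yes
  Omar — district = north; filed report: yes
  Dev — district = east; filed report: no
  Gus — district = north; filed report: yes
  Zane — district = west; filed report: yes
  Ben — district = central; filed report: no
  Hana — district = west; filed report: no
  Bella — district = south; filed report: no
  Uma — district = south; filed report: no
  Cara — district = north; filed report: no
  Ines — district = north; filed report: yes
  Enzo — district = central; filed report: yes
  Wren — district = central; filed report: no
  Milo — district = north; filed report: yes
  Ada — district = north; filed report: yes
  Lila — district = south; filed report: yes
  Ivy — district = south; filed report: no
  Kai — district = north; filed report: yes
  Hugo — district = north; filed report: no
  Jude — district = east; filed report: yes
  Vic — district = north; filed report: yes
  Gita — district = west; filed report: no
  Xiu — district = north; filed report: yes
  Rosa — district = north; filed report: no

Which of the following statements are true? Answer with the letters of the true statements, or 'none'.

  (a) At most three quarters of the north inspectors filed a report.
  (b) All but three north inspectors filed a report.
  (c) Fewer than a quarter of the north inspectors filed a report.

|A| = 19, |A ∩ B| = 14, |A ∖ B| = 5.
(a) |A ∩ B| / |A| ≤ 3/4: holds.
(b) |A ∖ B| = 3: fails.
(c) |A ∩ B| / |A| < 1/4: fails.

(a)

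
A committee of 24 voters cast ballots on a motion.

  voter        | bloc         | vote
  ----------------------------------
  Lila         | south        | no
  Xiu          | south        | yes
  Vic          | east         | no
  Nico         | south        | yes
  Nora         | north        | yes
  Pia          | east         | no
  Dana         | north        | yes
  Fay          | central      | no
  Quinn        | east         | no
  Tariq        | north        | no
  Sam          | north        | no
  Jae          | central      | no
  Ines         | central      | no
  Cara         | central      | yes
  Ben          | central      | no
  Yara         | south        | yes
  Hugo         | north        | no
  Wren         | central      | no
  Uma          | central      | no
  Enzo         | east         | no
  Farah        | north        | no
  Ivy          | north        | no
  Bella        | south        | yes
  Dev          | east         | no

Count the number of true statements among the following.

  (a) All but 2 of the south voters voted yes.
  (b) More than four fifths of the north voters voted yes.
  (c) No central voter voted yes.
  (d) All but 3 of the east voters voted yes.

(a) south: |A| = 5, |A ∩ B| = 4; needs |A ∖ B| = 2 — false.
(b) north: |A| = 7, |A ∩ B| = 2; needs |A ∩ B| / |A| > 4/5 — false.
(c) central: |A| = 7, |A ∩ B| = 1; needs A ∩ B = ∅ (|A ∩ B| = 0) — false.
(d) east: |A| = 5, |A ∩ B| = 0; needs |A ∖ B| = 3 — false.

0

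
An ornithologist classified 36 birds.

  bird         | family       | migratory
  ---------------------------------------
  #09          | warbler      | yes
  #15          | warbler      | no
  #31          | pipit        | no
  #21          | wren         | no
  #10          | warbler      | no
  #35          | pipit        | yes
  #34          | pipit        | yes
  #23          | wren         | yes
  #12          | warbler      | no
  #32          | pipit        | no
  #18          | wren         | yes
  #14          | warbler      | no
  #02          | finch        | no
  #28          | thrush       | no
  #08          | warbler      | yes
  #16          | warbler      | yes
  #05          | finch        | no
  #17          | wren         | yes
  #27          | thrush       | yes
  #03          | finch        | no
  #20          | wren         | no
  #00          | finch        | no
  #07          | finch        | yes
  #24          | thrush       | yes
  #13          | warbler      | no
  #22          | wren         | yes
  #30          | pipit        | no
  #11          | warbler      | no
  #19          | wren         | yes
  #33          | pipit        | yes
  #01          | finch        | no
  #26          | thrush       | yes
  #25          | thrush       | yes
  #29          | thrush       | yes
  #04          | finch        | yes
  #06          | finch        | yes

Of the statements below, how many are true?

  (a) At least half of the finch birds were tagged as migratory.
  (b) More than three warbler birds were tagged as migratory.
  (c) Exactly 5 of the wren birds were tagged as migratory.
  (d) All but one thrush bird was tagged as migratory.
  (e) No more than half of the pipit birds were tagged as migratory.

3

(a) finch: |A| = 8, |A ∩ B| = 3; needs |A ∩ B| ≥ |A ∖ B| — false.
(b) warbler: |A| = 9, |A ∩ B| = 3; needs |A ∩ B| > 3 — false.
(c) wren: |A| = 7, |A ∩ B| = 5; needs |A ∩ B| = 5 — true.
(d) thrush: |A| = 6, |A ∩ B| = 5; needs |A ∖ B| = 1 — true.
(e) pipit: |A| = 6, |A ∩ B| = 3; needs |A ∩ B| ≤ |A ∖ B| — true.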